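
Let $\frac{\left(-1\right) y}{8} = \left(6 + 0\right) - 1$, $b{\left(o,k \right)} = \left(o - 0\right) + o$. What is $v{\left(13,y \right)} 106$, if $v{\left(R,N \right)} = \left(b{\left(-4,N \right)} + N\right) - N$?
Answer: $-848$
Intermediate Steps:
$b{\left(o,k \right)} = 2 o$ ($b{\left(o,k \right)} = \left(o + 0\right) + o = o + o = 2 o$)
$y = -40$ ($y = - 8 \left(\left(6 + 0\right) - 1\right) = - 8 \left(6 - 1\right) = \left(-8\right) 5 = -40$)
$v{\left(R,N \right)} = -8$ ($v{\left(R,N \right)} = \left(2 \left(-4\right) + N\right) - N = \left(-8 + N\right) - N = -8$)
$v{\left(13,y \right)} 106 = \left(-8\right) 106 = -848$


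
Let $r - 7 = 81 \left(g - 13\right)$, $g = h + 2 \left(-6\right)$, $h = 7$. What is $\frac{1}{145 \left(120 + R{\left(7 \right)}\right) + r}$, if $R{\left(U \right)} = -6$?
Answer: $\frac{1}{15079} \approx 6.6317 \cdot 10^{-5}$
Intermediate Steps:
$g = -5$ ($g = 7 + 2 \left(-6\right) = 7 - 12 = -5$)
$r = -1451$ ($r = 7 + 81 \left(-5 - 13\right) = 7 + 81 \left(-18\right) = 7 - 1458 = -1451$)
$\frac{1}{145 \left(120 + R{\left(7 \right)}\right) + r} = \frac{1}{145 \left(120 - 6\right) - 1451} = \frac{1}{145 \cdot 114 - 1451} = \frac{1}{16530 - 1451} = \frac{1}{15079}$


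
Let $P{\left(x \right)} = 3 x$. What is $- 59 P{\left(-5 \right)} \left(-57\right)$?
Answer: $-50445$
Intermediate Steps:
$- 59 P{\left(-5 \right)} \left(-57\right) = - 59 \cdot 3 \left(-5\right) \left(-57\right) = \left(-59\right) \left(-15\right) \left(-57\right) = 885 \left(-57\right) = -50445$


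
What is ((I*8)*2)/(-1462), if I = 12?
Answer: -96/731 ≈ -0.13133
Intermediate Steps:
((I*8)*2)/(-1462) = ((12*8)*2)/(-1462) = (96*2)*(-1/1462) = 192*(-1/1462) = -96/731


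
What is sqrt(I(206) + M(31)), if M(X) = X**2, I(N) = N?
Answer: sqrt(1167) ≈ 34.161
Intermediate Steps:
sqrt(I(206) + M(31)) = sqrt(206 + 31**2) = sqrt(206 + 961) = sqrt(1167)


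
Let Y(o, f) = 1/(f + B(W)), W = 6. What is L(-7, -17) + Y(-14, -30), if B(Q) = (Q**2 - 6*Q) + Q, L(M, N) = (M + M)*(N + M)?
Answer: 8063/24 ≈ 335.96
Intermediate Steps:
L(M, N) = 2*M*(M + N) (L(M, N) = (2*M)*(M + N) = 2*M*(M + N))
B(Q) = Q**2 - 5*Q
Y(o, f) = 1/(6 + f) (Y(o, f) = 1/(f + 6*(-5 + 6)) = 1/(f + 6*1) = 1/(f + 6) = 1/(6 + f))
L(-7, -17) + Y(-14, -30) = 2*(-7)*(-7 - 17) + 1/(6 - 30) = 2*(-7)*(-24) + 1/(-24) = 336 - 1/24 = 8063/24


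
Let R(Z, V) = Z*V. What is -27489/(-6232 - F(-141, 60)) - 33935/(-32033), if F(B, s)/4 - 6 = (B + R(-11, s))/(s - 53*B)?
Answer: 130672208447/23960299604 ≈ 5.4537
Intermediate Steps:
R(Z, V) = V*Z
F(B, s) = 24 + 4*(B - 11*s)/(s - 53*B) (F(B, s) = 24 + 4*((B + s*(-11))/(s - 53*B)) = 24 + 4*((B - 11*s)/(s - 53*B)) = 24 + 4*(B - 11*s)/(s - 53*B))
-27489/(-6232 - F(-141, 60)) - 33935/(-32033) = -27489/(-6232 - 4*(5*60 + 317*(-141))/(-1*60 + 53*(-141))) - 33935/(-32033) = -27489/(-6232 - 4*(300 - 44697)/(-60 - 7473)) - 33935*(-1/32033) = -27489/(-6232 - 4*(-44397)/(-7533)) + 33935/32033 = -27489/(-6232 - 4*(-1)*(-44397)/7533) + 33935/32033 = -27489/(-6232 - 1*19732/837) + 33935/32033 = -27489/(-6232 - 19732/837) + 33935/32033 = -27489/(-5235916/837) + 33935/32033 = -27489*(-837/5235916) + 33935/32033 = 3286899/747988 + 33935/32033 = 130672208447/23960299604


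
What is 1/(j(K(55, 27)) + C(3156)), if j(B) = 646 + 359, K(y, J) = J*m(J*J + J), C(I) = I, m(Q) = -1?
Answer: 1/4161 ≈ 0.00024033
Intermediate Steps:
K(y, J) = -J (K(y, J) = J*(-1) = -J)
j(B) = 1005
1/(j(K(55, 27)) + C(3156)) = 1/(1005 + 3156) = 1/4161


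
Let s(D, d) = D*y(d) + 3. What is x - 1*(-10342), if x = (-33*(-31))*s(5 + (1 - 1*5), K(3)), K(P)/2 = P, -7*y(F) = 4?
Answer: 89785/7 ≈ 12826.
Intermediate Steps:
y(F) = -4/7 (y(F) = -1/7*4 = -4/7)
K(P) = 2*P
s(D, d) = 3 - 4*D/7 (s(D, d) = D*(-4/7) + 3 = -4*D/7 + 3 = 3 - 4*D/7)
x = 17391/7 (x = (-33*(-31))*(3 - 4*(5 + (1 - 1*5))/7) = 1023*(3 - 4*(5 + (1 - 5))/7) = 1023*(3 - 4*(5 - 4)/7) = 1023*(3 - 4/7*1) = 1023*(3 - 4/7) = 1023*(17/7) = 17391/7 ≈ 2484.4)
x - 1*(-10342) = 17391/7 - 1*(-10342) = 17391/7 + 10342 = 89785/7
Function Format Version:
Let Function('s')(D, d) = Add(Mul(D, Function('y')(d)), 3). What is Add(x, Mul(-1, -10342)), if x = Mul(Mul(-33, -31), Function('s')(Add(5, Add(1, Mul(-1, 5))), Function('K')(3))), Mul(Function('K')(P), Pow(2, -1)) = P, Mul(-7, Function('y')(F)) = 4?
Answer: Rational(89785, 7) ≈ 12826.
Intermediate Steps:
Function('y')(F) = Rational(-4, 7) (Function('y')(F) = Mul(Rational(-1, 7), 4) = Rational(-4, 7))
Function('K')(P) = Mul(2, P)
Function('s')(D, d) = Add(3, Mul(Rational(-4, 7), D)) (Function('s')(D, d) = Add(Mul(D, Rational(-4, 7)), 3) = Add(Mul(Rational(-4, 7), D), 3) = Add(3, Mul(Rational(-4, 7), D)))
x = Rational(17391, 7) (x = Mul(Mul(-33, -31), Add(3, Mul(Rational(-4, 7), Add(5, Add(1, Mul(-1, 5)))))) = Mul(1023, Add(3, Mul(Rational(-4, 7), Add(5, Add(1, -5))))) = Mul(1023, Add(3, Mul(Rational(-4, 7), Add(5, -4)))) = Mul(1023, Add(3, Mul(Rational(-4, 7), 1))) = Mul(1023, Add(3, Rational(-4, 7))) = Mul(1023, Rational(17, 7)) = Rational(17391, 7) ≈ 2484.4)
Add(x, Mul(-1, -10342)) = Add(Rational(17391, 7), Mul(-1, -10342)) = Add(Rational(17391, 7), 10342) = Rational(89785, 7)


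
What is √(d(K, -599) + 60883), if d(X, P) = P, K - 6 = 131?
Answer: 2*√15071 ≈ 245.53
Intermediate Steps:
K = 137 (K = 6 + 131 = 137)
√(d(K, -599) + 60883) = √(-599 + 60883) = √60284 = 2*√15071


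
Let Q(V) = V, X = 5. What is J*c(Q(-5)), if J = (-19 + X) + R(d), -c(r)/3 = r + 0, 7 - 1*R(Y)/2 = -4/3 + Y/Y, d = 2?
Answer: 10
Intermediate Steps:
R(Y) = 44/3 (R(Y) = 14 - 2*(-4/3 + Y/Y) = 14 - 2*(-4*⅓ + 1) = 14 - 2*(-4/3 + 1) = 14 - 2*(-⅓) = 14 + ⅔ = 44/3)
c(r) = -3*r (c(r) = -3*(r + 0) = -3*r)
J = ⅔ (J = (-19 + 5) + 44/3 = -14 + 44/3 = ⅔ ≈ 0.66667)
J*c(Q(-5)) = 2*(-3*(-5))/3 = (⅔)*15 = 10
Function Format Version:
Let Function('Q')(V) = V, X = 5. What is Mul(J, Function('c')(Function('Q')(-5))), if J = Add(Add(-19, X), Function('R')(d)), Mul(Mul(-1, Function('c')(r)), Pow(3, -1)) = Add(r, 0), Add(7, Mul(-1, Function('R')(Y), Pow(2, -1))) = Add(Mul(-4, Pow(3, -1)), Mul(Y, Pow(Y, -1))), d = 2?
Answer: 10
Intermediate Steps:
Function('R')(Y) = Rational(44, 3) (Function('R')(Y) = Add(14, Mul(-2, Add(Mul(-4, Pow(3, -1)), Mul(Y, Pow(Y, -1))))) = Add(14, Mul(-2, Add(Mul(-4, Rational(1, 3)), 1))) = Add(14, Mul(-2, Add(Rational(-4, 3), 1))) = Add(14, Mul(-2, Rational(-1, 3))) = Add(14, Rational(2, 3)) = Rational(44, 3))
Function('c')(r) = Mul(-3, r) (Function('c')(r) = Mul(-3, Add(r, 0)) = Mul(-3, r))
J = Rational(2, 3) (J = Add(Add(-19, 5), Rational(44, 3)) = Add(-14, Rational(44, 3)) = Rational(2, 3) ≈ 0.66667)
Mul(J, Function('c')(Function('Q')(-5))) = Mul(Rational(2, 3), Mul(-3, -5)) = Mul(Rational(2, 3), 15) = 10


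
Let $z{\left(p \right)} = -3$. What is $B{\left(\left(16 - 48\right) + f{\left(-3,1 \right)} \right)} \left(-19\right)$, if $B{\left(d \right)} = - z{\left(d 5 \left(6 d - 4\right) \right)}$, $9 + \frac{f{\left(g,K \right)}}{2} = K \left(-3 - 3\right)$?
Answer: $-57$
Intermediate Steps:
$f{\left(g,K \right)} = -18 - 12 K$ ($f{\left(g,K \right)} = -18 + 2 K \left(-3 - 3\right) = -18 + 2 K \left(-6\right) = -18 + 2 \left(- 6 K\right) = -18 - 12 K$)
$B{\left(d \right)} = 3$ ($B{\left(d \right)} = \left(-1\right) \left(-3\right) = 3$)
$B{\left(\left(16 - 48\right) + f{\left(-3,1 \right)} \right)} \left(-19\right) = 3 \left(-19\right) = -57$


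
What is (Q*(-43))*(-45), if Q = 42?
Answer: 81270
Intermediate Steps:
(Q*(-43))*(-45) = (42*(-43))*(-45) = -1806*(-45) = 81270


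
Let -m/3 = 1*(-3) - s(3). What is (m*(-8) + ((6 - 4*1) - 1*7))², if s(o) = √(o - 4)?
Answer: 5353 + 3696*I ≈ 5353.0 + 3696.0*I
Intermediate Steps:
s(o) = √(-4 + o)
m = 9 + 3*I (m = -3*(1*(-3) - √(-4 + 3)) = -3*(-3 - √(-1)) = -3*(-3 - I) = 9 + 3*I ≈ 9.0 + 3.0*I)
(m*(-8) + ((6 - 4*1) - 1*7))² = ((9 + 3*I)*(-8) + ((6 - 4*1) - 1*7))² = ((-72 - 24*I) + ((6 - 4) - 7))² = ((-72 - 24*I) + (2 - 7))² = ((-72 - 24*I) - 5)² = (-77 - 24*I)²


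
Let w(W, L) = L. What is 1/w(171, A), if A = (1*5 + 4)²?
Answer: 1/81 ≈ 0.012346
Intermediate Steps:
A = 81 (A = (5 + 4)² = 9² = 81)
1/w(171, A) = 1/81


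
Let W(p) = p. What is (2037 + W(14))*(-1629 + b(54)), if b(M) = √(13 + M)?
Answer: -3341079 + 2051*√67 ≈ -3.3243e+6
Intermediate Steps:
(2037 + W(14))*(-1629 + b(54)) = (2037 + 14)*(-1629 + √(13 + 54)) = 2051*(-1629 + √67) = -3341079 + 2051*√67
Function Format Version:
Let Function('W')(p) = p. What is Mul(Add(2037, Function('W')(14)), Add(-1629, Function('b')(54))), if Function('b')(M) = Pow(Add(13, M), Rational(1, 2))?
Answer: Add(-3341079, Mul(2051, Pow(67, Rational(1, 2)))) ≈ -3.3243e+6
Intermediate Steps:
Mul(Add(2037, Function('W')(14)), Add(-1629, Function('b')(54))) = Mul(Add(2037, 14), Add(-1629, Pow(Add(13, 54), Rational(1, 2)))) = Mul(2051, Add(-1629, Pow(67, Rational(1, 2)))) = Add(-3341079, Mul(2051, Pow(67, Rational(1, 2))))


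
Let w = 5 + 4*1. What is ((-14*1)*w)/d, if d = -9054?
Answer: 7/503 ≈ 0.013917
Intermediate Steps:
w = 9 (w = 5 + 4 = 9)
((-14*1)*w)/d = (-14*1*9)/(-9054) = -14*9*(-1/9054) = -126*(-1/9054) = 7/503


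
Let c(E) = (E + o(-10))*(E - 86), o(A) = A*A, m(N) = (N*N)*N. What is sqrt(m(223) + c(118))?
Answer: sqrt(11096543) ≈ 3331.1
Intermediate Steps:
m(N) = N**3 (m(N) = N**2*N = N**3)
o(A) = A**2
c(E) = (-86 + E)*(100 + E) (c(E) = (E + (-10)**2)*(E - 86) = (E + 100)*(-86 + E) = (100 + E)*(-86 + E) = (-86 + E)*(100 + E))
sqrt(m(223) + c(118)) = sqrt(223**3 + (-8600 + 118**2 + 14*118)) = sqrt(11089567 + (-8600 + 13924 + 1652)) = sqrt(11089567 + 6976) = sqrt(11096543)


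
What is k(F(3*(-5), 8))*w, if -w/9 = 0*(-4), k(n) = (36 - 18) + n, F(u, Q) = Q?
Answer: 0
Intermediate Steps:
k(n) = 18 + n
w = 0 (w = -0*(-4) = -9*0 = 0)
k(F(3*(-5), 8))*w = (18 + 8)*0 = 26*0 = 0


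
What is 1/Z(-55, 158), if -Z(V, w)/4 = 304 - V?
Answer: -1/1436 ≈ -0.00069638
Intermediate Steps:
Z(V, w) = -1216 + 4*V (Z(V, w) = -4*(304 - V) = -1216 + 4*V)
1/Z(-55, 158) = 1/(-1216 + 4*(-55)) = 1/(-1216 - 220) = 1/(-1436) = -1/1436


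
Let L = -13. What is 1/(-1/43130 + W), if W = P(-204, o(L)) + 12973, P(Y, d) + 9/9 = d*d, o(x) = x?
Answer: 43130/566771329 ≈ 7.6098e-5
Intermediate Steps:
P(Y, d) = -1 + d**2 (P(Y, d) = -1 + d*d = -1 + d**2)
W = 13141 (W = (-1 + (-13)**2) + 12973 = (-1 + 169) + 12973 = 168 + 12973 = 13141)
1/(-1/43130 + W) = 1/(-1/43130 + 13141) = 1/(566771329/43130) = 43130/566771329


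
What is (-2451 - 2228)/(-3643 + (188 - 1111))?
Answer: 4679/4566 ≈ 1.0247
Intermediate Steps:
(-2451 - 2228)/(-3643 + (188 - 1111)) = -4679/(-3643 - 923) = -4679/(-4566) = -4679*(-1/4566) = 4679/4566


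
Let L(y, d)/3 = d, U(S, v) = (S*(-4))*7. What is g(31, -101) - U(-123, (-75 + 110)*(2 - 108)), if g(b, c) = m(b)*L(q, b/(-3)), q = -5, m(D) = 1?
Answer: -3475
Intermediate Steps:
U(S, v) = -28*S (U(S, v) = -4*S*7 = -28*S)
L(y, d) = 3*d
g(b, c) = -b (g(b, c) = 1*(3*(b/(-3))) = 1*(3*(b*(-⅓))) = 1*(3*(-b/3)) = 1*(-b) = -b)
g(31, -101) - U(-123, (-75 + 110)*(2 - 108)) = -1*31 - (-28)*(-123) = -31 - 1*3444 = -31 - 3444 = -3475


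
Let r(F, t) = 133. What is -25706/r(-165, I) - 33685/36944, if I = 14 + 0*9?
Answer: -954162569/4913552 ≈ -194.19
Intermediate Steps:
I = 14 (I = 14 + 0 = 14)
-25706/r(-165, I) - 33685/36944 = -25706/133 - 33685/36944 = -954162569/4913552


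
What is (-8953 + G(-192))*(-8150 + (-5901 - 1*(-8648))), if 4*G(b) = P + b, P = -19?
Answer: 194632269/4 ≈ 4.8658e+7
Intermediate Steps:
G(b) = -19/4 + b/4 (G(b) = (-19 + b)/4 = -19/4 + b/4)
(-8953 + G(-192))*(-8150 + (-5901 - 1*(-8648))) = (-8953 + (-19/4 + (¼)*(-192)))*(-8150 + (-5901 - 1*(-8648))) = (-8953 + (-19/4 - 48))*(-8150 + (-5901 + 8648)) = (-8953 - 211/4)*(-8150 + 2747) = -36023/4*(-5403) = 194632269/4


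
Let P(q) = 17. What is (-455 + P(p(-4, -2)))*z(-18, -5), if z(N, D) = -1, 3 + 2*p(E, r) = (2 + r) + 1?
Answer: 438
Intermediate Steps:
p(E, r) = r/2 (p(E, r) = -3/2 + ((2 + r) + 1)/2 = -3/2 + (3 + r)/2 = -3/2 + (3/2 + r/2) = r/2)
(-455 + P(p(-4, -2)))*z(-18, -5) = (-455 + 17)*(-1) = -438*(-1) = 438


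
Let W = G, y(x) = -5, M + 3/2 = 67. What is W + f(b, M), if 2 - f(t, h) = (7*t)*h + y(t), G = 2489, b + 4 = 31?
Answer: -19767/2 ≈ -9883.5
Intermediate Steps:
b = 27 (b = -4 + 31 = 27)
M = 131/2 (M = -3/2 + 67 = 131/2 ≈ 65.500)
f(t, h) = 7 - 7*h*t (f(t, h) = 2 - ((7*t)*h - 5) = 2 - (7*h*t - 5) = 2 - (-5 + 7*h*t) = 2 + (5 - 7*h*t) = 7 - 7*h*t)
W = 2489
W + f(b, M) = 2489 + (7 - 7*131/2*27) = 2489 + (7 - 24759/2) = 2489 - 24745/2 = -19767/2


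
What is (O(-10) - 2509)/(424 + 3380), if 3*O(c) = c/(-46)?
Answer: -43279/65619 ≈ -0.65955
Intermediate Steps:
O(c) = -c/138 (O(c) = (c/(-46))/3 = (c*(-1/46))/3 = (-c/46)/3 = -c/138)
(O(-10) - 2509)/(424 + 3380) = (-1/138*(-10) - 2509)/(424 + 3380) = (5/69 - 2509)/3804 = -173116/69*1/3804 = -43279/65619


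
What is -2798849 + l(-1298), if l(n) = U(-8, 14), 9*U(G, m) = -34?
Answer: -25189675/9 ≈ -2.7989e+6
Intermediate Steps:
U(G, m) = -34/9 (U(G, m) = (1/9)*(-34) = -34/9)
l(n) = -34/9
-2798849 + l(-1298) = -2798849 - 34/9 = -25189675/9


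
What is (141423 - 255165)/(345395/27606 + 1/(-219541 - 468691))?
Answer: -1080511043839632/118855932017 ≈ -9090.9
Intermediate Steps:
(141423 - 255165)/(345395/27606 + 1/(-219541 - 468691)) = -113742/(345395*(1/27606) + 1/(-688232)) = -113742/(345395/27606 - 1/688232) = -113742/118855932017/9499666296 = -113742*9499666296/118855932017 = -1080511043839632/118855932017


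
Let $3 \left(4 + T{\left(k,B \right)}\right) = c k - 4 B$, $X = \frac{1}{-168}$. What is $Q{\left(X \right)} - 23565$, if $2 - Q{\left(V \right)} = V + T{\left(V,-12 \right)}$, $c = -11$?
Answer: $- \frac{1485226}{63} \approx -23575.0$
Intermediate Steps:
$X = - \frac{1}{168} \approx -0.0059524$
$T{\left(k,B \right)} = -4 - \frac{11 k}{3} - \frac{4 B}{3}$ ($T{\left(k,B \right)} = -4 + \frac{- 11 k - 4 B}{3} = -4 - \left(\frac{4 B}{3} + \frac{11 k}{3}\right) = -4 - \frac{11 k}{3} - \frac{4 B}{3}$)
$Q{\left(V \right)} = -10 + \frac{8 V}{3}$ ($Q{\left(V \right)} = 2 - \left(V - \left(-12 + \frac{11 V}{3}\right)\right) = 2 - \left(12 - \frac{8 V}{3}\right) = 2 + \left(-12 + \frac{8 V}{3}\right) = -10 + \frac{8 V}{3}$)
$Q{\left(X \right)} - 23565 = \left(-10 + \frac{8}{3} \left(- \frac{1}{168}\right)\right) - 23565 = \left(-10 - \frac{1}{63}\right) - 23565 = - \frac{631}{63} - 23565 = - \frac{1485226}{63}$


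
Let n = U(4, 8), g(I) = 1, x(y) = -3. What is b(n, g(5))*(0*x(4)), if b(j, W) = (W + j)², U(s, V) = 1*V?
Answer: 0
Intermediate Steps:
U(s, V) = V
n = 8
b(n, g(5))*(0*x(4)) = (1 + 8)²*(0*(-3)) = 9²*0 = 81*0 = 0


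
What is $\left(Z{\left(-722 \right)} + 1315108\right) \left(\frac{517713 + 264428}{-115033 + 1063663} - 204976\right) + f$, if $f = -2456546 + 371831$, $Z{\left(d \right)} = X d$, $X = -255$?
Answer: $- \frac{145759161135956276}{474315} \approx -3.073 \cdot 10^{11}$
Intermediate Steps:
$Z{\left(d \right)} = - 255 d$
$f = -2084715$
$\left(Z{\left(-722 \right)} + 1315108\right) \left(\frac{517713 + 264428}{-115033 + 1063663} - 204976\right) + f = \left(\left(-255\right) \left(-722\right) + 1315108\right) \left(\frac{517713 + 264428}{-115033 + 1063663} - 204976\right) - 2084715 = \left(184110 + 1315108\right) \left(\frac{782141}{948630} - 204976\right) - 2084715 = 1499218 \left(782141 \cdot \frac{1}{948630} - 204976\right) - 2084715 = 1499218 \left(\frac{782141}{948630} - 204976\right) - 2084715 = 1499218 \left(- \frac{194445600739}{948630}\right) - 2084715 = - \frac{145758172324361051}{474315} - 2084715 = - \frac{145759161135956276}{474315}$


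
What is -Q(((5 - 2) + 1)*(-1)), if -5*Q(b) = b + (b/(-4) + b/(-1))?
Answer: ⅕ ≈ 0.20000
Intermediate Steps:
Q(b) = b/20 (Q(b) = -(b + (b/(-4) + b/(-1)))/5 = -(b + (b*(-¼) + b*(-1)))/5 = -(b + (-b/4 - b))/5 = -(b - 5*b/4)/5 = -(-1)*b/20 = b/20)
-Q(((5 - 2) + 1)*(-1)) = -((5 - 2) + 1)*(-1)/20 = -(3 + 1)*(-1)/20 = -4*(-1)/20 = -(-4)/20 = -1*(-⅕) = ⅕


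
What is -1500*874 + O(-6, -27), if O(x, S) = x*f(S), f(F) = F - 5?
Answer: -1310808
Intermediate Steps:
f(F) = -5 + F
O(x, S) = x*(-5 + S)
-1500*874 + O(-6, -27) = -1500*874 - 6*(-5 - 27) = -1311000 - 6*(-32) = -1311000 + 192 = -1310808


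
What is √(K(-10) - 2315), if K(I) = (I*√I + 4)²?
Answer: √(-3299 - 80*I*√10) ≈ 2.2006 - 57.479*I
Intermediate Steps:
K(I) = (4 + I^(3/2))² (K(I) = (I^(3/2) + 4)² = (4 + I^(3/2))²)
√(K(-10) - 2315) = √((4 + (-10)^(3/2))² - 2315) = √((4 - 10*I*√10)² - 2315) = √(-2315 + (4 - 10*I*√10)²)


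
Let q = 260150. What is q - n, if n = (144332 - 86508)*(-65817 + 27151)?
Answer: 2236082934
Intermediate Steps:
n = -2235822784 (n = 57824*(-38666) = -2235822784)
q - n = 260150 - 1*(-2235822784) = 260150 + 2235822784 = 2236082934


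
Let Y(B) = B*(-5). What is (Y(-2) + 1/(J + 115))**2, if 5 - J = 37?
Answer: 690561/6889 ≈ 100.24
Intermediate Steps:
J = -32 (J = 5 - 1*37 = 5 - 37 = -32)
Y(B) = -5*B
(Y(-2) + 1/(J + 115))**2 = (-5*(-2) + 1/(-32 + 115))**2 = (10 + 1/83)**2 = (831/83)**2 = 690561/6889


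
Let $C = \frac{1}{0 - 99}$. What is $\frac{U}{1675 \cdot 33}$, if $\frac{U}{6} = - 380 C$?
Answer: $\frac{152}{364815} \approx 0.00041665$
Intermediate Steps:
$C = - \frac{1}{99}$ ($C = \frac{1}{-99} = - \frac{1}{99} \approx -0.010101$)
$U = \frac{760}{33}$ ($U = 6 \left(\left(-380\right) \left(- \frac{1}{99}\right)\right) = 6 \cdot \frac{380}{99} = \frac{760}{33} \approx 23.03$)
$\frac{U}{1675 \cdot 33} = \frac{760}{33 \cdot 1675 \cdot 33} = \frac{760}{33 \cdot 55275} = \frac{760}{33} \cdot \frac{1}{55275} = \frac{152}{364815}$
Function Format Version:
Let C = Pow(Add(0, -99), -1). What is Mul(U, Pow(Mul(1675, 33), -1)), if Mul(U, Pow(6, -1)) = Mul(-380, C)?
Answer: Rational(152, 364815) ≈ 0.00041665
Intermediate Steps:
C = Rational(-1, 99) (C = Pow(-99, -1) = Rational(-1, 99) ≈ -0.010101)
U = Rational(760, 33) (U = Mul(6, Mul(-380, Rational(-1, 99))) = Mul(6, Rational(380, 99)) = Rational(760, 33) ≈ 23.030)
Mul(U, Pow(Mul(1675, 33), -1)) = Mul(Rational(760, 33), Pow(Mul(1675, 33), -1)) = Mul(Rational(760, 33), Pow(55275, -1)) = Mul(Rational(760, 33), Rational(1, 55275)) = Rational(152, 364815)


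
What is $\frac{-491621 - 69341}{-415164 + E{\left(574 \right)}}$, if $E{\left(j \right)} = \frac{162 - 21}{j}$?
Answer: $\frac{321992188}{238303995} \approx 1.3512$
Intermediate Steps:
$E{\left(j \right)} = \frac{141}{j}$ ($E{\left(j \right)} = \frac{162 - 21}{j} = \frac{141}{j}$)
$\frac{-491621 - 69341}{-415164 + E{\left(574 \right)}} = \frac{-491621 - 69341}{-415164 + \frac{141}{574}} = - \frac{560962}{-415164 + 141 \cdot \frac{1}{574}} = - \frac{560962}{-415164 + \frac{141}{574}} = - \frac{560962}{- \frac{238303995}{574}} = \left(-560962\right) \left(- \frac{574}{238303995}\right) = \frac{321992188}{238303995}$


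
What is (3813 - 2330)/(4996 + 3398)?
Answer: 1483/8394 ≈ 0.17667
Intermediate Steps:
(3813 - 2330)/(4996 + 3398) = 1483/8394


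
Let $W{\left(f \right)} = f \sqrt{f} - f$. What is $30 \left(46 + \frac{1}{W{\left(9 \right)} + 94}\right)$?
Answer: $\frac{77295}{56} \approx 1380.3$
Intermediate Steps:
$W{\left(f \right)} = f^{\frac{3}{2}} - f$
$30 \left(46 + \frac{1}{W{\left(9 \right)} + 94}\right) = 30 \left(46 + \frac{1}{\left(9^{\frac{3}{2}} - 9\right) + 94}\right) = 30 \left(46 + \frac{1}{\left(27 - 9\right) + 94}\right) = 30 \left(46 + \frac{1}{18 + 94}\right) = 30 \left(46 + \frac{1}{112}\right) = 30 \cdot \frac{5153}{112} = \frac{77295}{56}$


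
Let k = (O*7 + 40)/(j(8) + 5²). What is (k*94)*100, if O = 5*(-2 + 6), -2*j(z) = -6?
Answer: 423000/7 ≈ 60429.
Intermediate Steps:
j(z) = 3 (j(z) = -½*(-6) = 3)
O = 20 (O = 5*4 = 20)
k = 45/7 (k = (20*7 + 40)/(3 + 5²) = (140 + 40)/(3 + 25) = 180/28 = 180*(1/28) = 45/7 ≈ 6.4286)
(k*94)*100 = ((45/7)*94)*100 = (4230/7)*100 = 423000/7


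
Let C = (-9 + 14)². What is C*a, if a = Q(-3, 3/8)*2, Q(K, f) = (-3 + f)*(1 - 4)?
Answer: 1575/4 ≈ 393.75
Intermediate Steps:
Q(K, f) = 9 - 3*f (Q(K, f) = (-3 + f)*(-3) = 9 - 3*f)
a = 63/4 (a = (9 - 9/8)*2 = (63/8)*2 = 63/4 ≈ 15.750)
C = 25 (C = 5² = 25)
C*a = 25*(63/4) = 1575/4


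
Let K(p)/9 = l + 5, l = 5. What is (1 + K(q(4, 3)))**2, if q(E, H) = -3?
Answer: 8281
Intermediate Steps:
K(p) = 90 (K(p) = 9*(5 + 5) = 9*10 = 90)
(1 + K(q(4, 3)))**2 = (1 + 90)**2 = 91**2 = 8281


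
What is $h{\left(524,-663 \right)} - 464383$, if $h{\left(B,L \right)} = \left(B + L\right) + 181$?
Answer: $-464341$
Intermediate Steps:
$h{\left(B,L \right)} = 181 + B + L$
$h{\left(524,-663 \right)} - 464383 = \left(181 + 524 - 663\right) - 464383 = 42 - 464383 = -464341$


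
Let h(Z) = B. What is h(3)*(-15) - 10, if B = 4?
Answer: -70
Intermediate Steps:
h(Z) = 4
h(3)*(-15) - 10 = 4*(-15) - 10 = -60 - 10 = -70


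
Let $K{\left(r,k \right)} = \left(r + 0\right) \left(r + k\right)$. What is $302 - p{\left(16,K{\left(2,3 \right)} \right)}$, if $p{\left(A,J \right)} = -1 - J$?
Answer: $313$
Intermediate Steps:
$K{\left(r,k \right)} = r \left(k + r\right)$
$302 - p{\left(16,K{\left(2,3 \right)} \right)} = 302 - \left(-1 - 2 \left(3 + 2\right)\right) = 302 - \left(-1 - 2 \cdot 5\right) = 302 - \left(-1 - 10\right) = 302 - -11 = 302 + 11 = 313$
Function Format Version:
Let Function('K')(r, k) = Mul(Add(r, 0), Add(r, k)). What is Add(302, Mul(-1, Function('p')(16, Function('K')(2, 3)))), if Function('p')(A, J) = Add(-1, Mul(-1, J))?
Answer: 313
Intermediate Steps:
Function('K')(r, k) = Mul(r, Add(k, r))
Add(302, Mul(-1, Function('p')(16, Function('K')(2, 3)))) = Add(302, Mul(-1, Add(-1, Mul(-1, Mul(2, Add(3, 2)))))) = Add(302, Mul(-1, Add(-1, Mul(-1, Mul(2, 5))))) = Add(302, Mul(-1, Add(-1, Mul(-1, 10)))) = Add(302, Mul(-1, Add(-1, -10))) = Add(302, Mul(-1, -11)) = Add(302, 11) = 313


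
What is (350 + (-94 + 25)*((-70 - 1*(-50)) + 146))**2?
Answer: 69622336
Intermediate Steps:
(350 + (-94 + 25)*((-70 - 1*(-50)) + 146))**2 = (350 - 69*((-70 + 50) + 146))**2 = (350 - 69*(-20 + 146))**2 = (350 - 69*126)**2 = (350 - 8694)**2 = (-8344)**2 = 69622336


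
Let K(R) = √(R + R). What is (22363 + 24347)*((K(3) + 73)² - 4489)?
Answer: 39516660 + 6819660*√6 ≈ 5.6221e+7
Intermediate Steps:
K(R) = √2*√R (K(R) = √(2*R) = √2*√R)
(22363 + 24347)*((K(3) + 73)² - 4489) = (22363 + 24347)*((√2*√3 + 73)² - 4489) = 46710*((√6 + 73)² - 4489) = 46710*((73 + √6)² - 4489) = 46710*(-4489 + (73 + √6)²) = -209681190 + 46710*(73 + √6)²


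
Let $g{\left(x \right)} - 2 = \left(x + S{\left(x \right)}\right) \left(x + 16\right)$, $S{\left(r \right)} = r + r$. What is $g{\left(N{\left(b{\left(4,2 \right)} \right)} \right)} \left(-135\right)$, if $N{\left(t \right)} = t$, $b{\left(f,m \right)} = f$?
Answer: $-32670$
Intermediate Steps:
$S{\left(r \right)} = 2 r$
$g{\left(x \right)} = 2 + 3 x \left(16 + x\right)$ ($g{\left(x \right)} = 2 + \left(x + 2 x\right) \left(x + 16\right) = 2 + 3 x \left(16 + x\right)$)
$g{\left(N{\left(b{\left(4,2 \right)} \right)} \right)} \left(-135\right) = \left(2 + 3 \cdot 4^{2} + 48 \cdot 4\right) \left(-135\right) = \left(2 + 3 \cdot 16 + 192\right) \left(-135\right) = \left(2 + 48 + 192\right) \left(-135\right) = 242 \left(-135\right) = -32670$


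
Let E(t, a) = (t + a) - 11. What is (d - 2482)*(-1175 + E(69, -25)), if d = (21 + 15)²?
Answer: 1354412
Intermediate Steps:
E(t, a) = -11 + a + t (E(t, a) = (a + t) - 11 = -11 + a + t)
d = 1296 (d = 36² = 1296)
(d - 2482)*(-1175 + E(69, -25)) = (1296 - 2482)*(-1175 + (-11 - 25 + 69)) = -1186*(-1175 + 33) = -1186*(-1142) = 1354412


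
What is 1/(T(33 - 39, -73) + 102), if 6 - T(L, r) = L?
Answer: 1/114 ≈ 0.0087719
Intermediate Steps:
T(L, r) = 6 - L
1/(T(33 - 39, -73) + 102) = 1/((6 - (33 - 39)) + 102) = 1/((6 - 1*(-6)) + 102) = 1/((6 + 6) + 102) = 1/(12 + 102) = 1/114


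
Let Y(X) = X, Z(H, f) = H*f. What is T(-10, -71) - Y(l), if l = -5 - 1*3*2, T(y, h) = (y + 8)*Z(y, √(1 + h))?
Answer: 11 + 20*I*√70 ≈ 11.0 + 167.33*I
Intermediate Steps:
T(y, h) = y*√(1 + h)*(8 + y) (T(y, h) = (y + 8)*(y*√(1 + h)) = (8 + y)*(y*√(1 + h)) = y*√(1 + h)*(8 + y))
l = -11 (l = -5 - 3*2 = -5 - 6 = -11)
T(-10, -71) - Y(l) = -10*√(1 - 71)*(8 - 10) - 1*(-11) = -10*√(-70)*(-2) + 11 = -10*I*√70*(-2) + 11 = 20*I*√70 + 11 = 11 + 20*I*√70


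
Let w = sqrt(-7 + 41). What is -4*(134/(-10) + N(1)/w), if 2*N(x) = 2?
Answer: 268/5 - 2*sqrt(34)/17 ≈ 52.914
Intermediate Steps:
w = sqrt(34) ≈ 5.8309
N(x) = 1 (N(x) = (1/2)*2 = 1)
-4*(134/(-10) + N(1)/w) = -4*(134/(-10) + 1/sqrt(34)) = -4*(134*(-1/10) + 1*(sqrt(34)/34)) = -4*(-67/5 + sqrt(34)/34) = 268/5 - 2*sqrt(34)/17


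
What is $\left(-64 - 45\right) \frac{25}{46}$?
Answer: $- \frac{2725}{46} \approx -59.239$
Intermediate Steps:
$\left(-64 - 45\right) \frac{25}{46} = - 109 \cdot 25 \cdot \frac{1}{46} = \left(-109\right) \frac{25}{46} = - \frac{2725}{46}$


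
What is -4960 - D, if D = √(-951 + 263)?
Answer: -4960 - 4*I*√43 ≈ -4960.0 - 26.23*I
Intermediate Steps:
D = 4*I*√43 (D = √(-688) = 4*I*√43 ≈ 26.23*I)
-4960 - D = -4960 - 4*I*√43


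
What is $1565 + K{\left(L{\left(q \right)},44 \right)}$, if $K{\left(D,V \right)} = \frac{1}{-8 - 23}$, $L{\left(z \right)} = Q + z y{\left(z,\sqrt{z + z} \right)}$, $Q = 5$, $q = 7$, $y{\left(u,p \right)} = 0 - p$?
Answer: $\frac{48514}{31} \approx 1565.0$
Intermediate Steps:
$y{\left(u,p \right)} = - p$
$L{\left(z \right)} = 5 - \sqrt{2} z^{\frac{3}{2}}$ ($L{\left(z \right)} = 5 + z \left(- \sqrt{z + z}\right) = 5 + z \left(- \sqrt{2 z}\right) = 5 + z \left(- \sqrt{2} \sqrt{z}\right) = 5 - \sqrt{2} z^{\frac{3}{2}}$)
$K{\left(D,V \right)} = - \frac{1}{31}$ ($K{\left(D,V \right)} = \frac{1}{-31} = - \frac{1}{31}$)
$1565 + K{\left(L{\left(q \right)},44 \right)} = 1565 - \frac{1}{31} = \frac{48514}{31}$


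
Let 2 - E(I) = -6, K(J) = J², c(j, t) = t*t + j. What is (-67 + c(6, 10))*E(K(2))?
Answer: 312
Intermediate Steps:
c(j, t) = j + t² (c(j, t) = t² + j = j + t²)
E(I) = 8 (E(I) = 2 - 1*(-6) = 2 + 6 = 8)
(-67 + c(6, 10))*E(K(2)) = (-67 + (6 + 10²))*8 = (-67 + (6 + 100))*8 = (-67 + 106)*8 = 39*8 = 312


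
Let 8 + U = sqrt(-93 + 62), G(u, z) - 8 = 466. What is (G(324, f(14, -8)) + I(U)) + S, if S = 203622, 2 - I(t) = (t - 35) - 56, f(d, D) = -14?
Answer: 204197 - I*sqrt(31) ≈ 2.042e+5 - 5.5678*I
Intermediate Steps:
G(u, z) = 474 (G(u, z) = 8 + 466 = 474)
U = -8 + I*sqrt(31) (U = -8 + sqrt(-93 + 62) = -8 + sqrt(-31) = -8 + I*sqrt(31) ≈ -8.0 + 5.5678*I)
I(t) = 93 - t (I(t) = 2 - ((t - 35) - 56) = 2 - ((-35 + t) - 56) = 2 - (-91 + t) = 2 + (91 - t) = 93 - t)
(G(324, f(14, -8)) + I(U)) + S = (474 + (93 - (-8 + I*sqrt(31)))) + 203622 = (474 + (93 + (8 - I*sqrt(31)))) + 203622 = (474 + (101 - I*sqrt(31))) + 203622 = (575 - I*sqrt(31)) + 203622 = 204197 - I*sqrt(31)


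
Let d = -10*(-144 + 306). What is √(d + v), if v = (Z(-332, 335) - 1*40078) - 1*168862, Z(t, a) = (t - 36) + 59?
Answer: I*√210869 ≈ 459.2*I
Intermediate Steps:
Z(t, a) = 23 + t (Z(t, a) = (-36 + t) + 59 = 23 + t)
v = -209249 (v = ((23 - 332) - 1*40078) - 1*168862 = (-309 - 40078) - 168862 = -40387 - 168862 = -209249)
d = -1620 (d = -10*162 = -1620)
√(d + v) = √(-1620 - 209249) = √(-210869) = I*√210869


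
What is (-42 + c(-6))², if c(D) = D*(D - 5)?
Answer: 576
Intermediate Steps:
c(D) = D*(-5 + D)
(-42 + c(-6))² = (-42 - 6*(-5 - 6))² = (-42 - 6*(-11))² = (-42 + 66)² = 24² = 576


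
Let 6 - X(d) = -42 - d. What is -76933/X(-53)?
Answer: 76933/5 ≈ 15387.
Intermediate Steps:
X(d) = 48 + d (X(d) = 6 - (-42 - d) = 6 + (42 + d) = 48 + d)
-76933/X(-53) = -76933/(48 - 53) = -76933/(-5) = -76933*(-⅕) = 76933/5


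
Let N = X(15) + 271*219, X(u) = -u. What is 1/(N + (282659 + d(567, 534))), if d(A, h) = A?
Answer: 1/342560 ≈ 2.9192e-6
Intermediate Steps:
N = 59334 (N = -1*15 + 271*219 = -15 + 59349 = 59334)
1/(N + (282659 + d(567, 534))) = 1/(59334 + (282659 + 567)) = 1/(59334 + 283226) = 1/342560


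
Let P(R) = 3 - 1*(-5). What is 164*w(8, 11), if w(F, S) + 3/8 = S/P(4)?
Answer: 164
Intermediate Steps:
P(R) = 8 (P(R) = 3 + 5 = 8)
w(F, S) = -3/8 + S/8
164*w(8, 11) = 164*(-3/8 + (⅛)*11) = 164*(-3/8 + 11/8) = 164*1 = 164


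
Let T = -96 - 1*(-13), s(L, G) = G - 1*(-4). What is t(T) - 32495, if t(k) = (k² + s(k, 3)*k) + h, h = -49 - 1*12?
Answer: -26248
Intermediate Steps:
s(L, G) = 4 + G (s(L, G) = G + 4 = 4 + G)
T = -83 (T = -96 + 13 = -83)
h = -61 (h = -49 - 12 = -61)
t(k) = -61 + k² + 7*k (t(k) = (k² + (4 + 3)*k) - 61 = (k² + 7*k) - 61 = -61 + k² + 7*k)
t(T) - 32495 = (-61 + (-83)² + 7*(-83)) - 32495 = (-61 + 6889 - 581) - 32495 = 6247 - 32495 = -26248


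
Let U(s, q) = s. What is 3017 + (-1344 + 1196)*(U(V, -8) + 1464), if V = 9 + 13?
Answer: -216911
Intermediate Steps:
V = 22
3017 + (-1344 + 1196)*(U(V, -8) + 1464) = 3017 + (-1344 + 1196)*(22 + 1464) = 3017 - 148*1486 = 3017 - 219928 = -216911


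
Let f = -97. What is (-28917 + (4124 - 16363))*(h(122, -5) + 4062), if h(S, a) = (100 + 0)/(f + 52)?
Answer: -1503757928/9 ≈ -1.6708e+8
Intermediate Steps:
h(S, a) = -20/9 (h(S, a) = (100 + 0)/(-97 + 52) = 100/(-45) = 100*(-1/45) = -20/9)
(-28917 + (4124 - 16363))*(h(122, -5) + 4062) = (-28917 + (4124 - 16363))*(-20/9 + 4062) = (-28917 - 12239)*(36538/9) = -41156*36538/9 = -1503757928/9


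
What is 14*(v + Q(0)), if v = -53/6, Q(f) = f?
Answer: -371/3 ≈ -123.67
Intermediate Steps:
v = -53/6 (v = -53*1/6 = -53/6 ≈ -8.8333)
14*(v + Q(0)) = 14*(-53/6 + 0) = 14*(-53/6) = -371/3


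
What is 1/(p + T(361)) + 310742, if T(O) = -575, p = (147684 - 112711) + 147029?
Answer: 56376988835/181427 ≈ 3.1074e+5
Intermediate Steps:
p = 182002 (p = 34973 + 147029 = 182002)
1/(p + T(361)) + 310742 = 1/(182002 - 575) + 310742 = 1/181427 + 310742 = 56376988835/181427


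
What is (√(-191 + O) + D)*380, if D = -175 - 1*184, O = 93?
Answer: -136420 + 2660*I*√2 ≈ -1.3642e+5 + 3761.8*I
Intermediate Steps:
D = -359 (D = -175 - 184 = -359)
(√(-191 + O) + D)*380 = (√(-191 + 93) - 359)*380 = (√(-98) - 359)*380 = (7*I*√2 - 359)*380 = (-359 + 7*I*√2)*380 = -136420 + 2660*I*√2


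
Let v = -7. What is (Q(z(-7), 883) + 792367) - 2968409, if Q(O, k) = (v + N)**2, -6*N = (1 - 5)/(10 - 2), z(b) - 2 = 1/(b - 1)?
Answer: -313343159/144 ≈ -2.1760e+6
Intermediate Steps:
z(b) = 2 + 1/(-1 + b) (z(b) = 2 + 1/(b - 1) = 2 + 1/(-1 + b))
N = 1/12 (N = -(1 - 5)/(6*(10 - 2)) = -(-2)/(3*8) = -1/6*(-1/2) = 1/12 ≈ 0.083333)
Q(O, k) = 6889/144 (Q(O, k) = (-7 + 1/12)**2 = (-83/12)**2 = 6889/144)
(Q(z(-7), 883) + 792367) - 2968409 = (6889/144 + 792367) - 2968409 = 114107737/144 - 2968409 = -313343159/144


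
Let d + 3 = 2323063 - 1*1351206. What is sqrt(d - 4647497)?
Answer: I*sqrt(3675643) ≈ 1917.2*I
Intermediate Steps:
d = 971854 (d = -3 + (2323063 - 1*1351206) = -3 + (2323063 - 1351206) = -3 + 971857 = 971854)
sqrt(d - 4647497) = sqrt(971854 - 4647497) = sqrt(-3675643) = I*sqrt(3675643)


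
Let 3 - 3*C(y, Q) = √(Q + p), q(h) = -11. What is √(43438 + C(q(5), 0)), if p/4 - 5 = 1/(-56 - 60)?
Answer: √(328789791 - 87*√16791)/87 ≈ 208.42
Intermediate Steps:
p = 579/29 (p = 20 + 4/(-56 - 60) = 20 + 4/(-116) = 20 + 4*(-1/116) = 20 - 1/29 = 579/29 ≈ 19.966)
C(y, Q) = 1 - √(579/29 + Q)/3 (C(y, Q) = 1 - √(Q + 579/29)/3 = 1 - √(579/29 + Q)/3)
√(43438 + C(q(5), 0)) = √(43438 + (1 - √(16791 + 841*0)/87)) = √(43438 + (1 - √(16791 + 0)/87)) = √(43438 + (1 - √16791/87)) = √(43439 - √16791/87)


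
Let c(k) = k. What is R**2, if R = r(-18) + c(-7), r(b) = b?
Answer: 625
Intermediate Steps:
R = -25 (R = -18 - 7 = -25)
R**2 = (-25)**2 = 625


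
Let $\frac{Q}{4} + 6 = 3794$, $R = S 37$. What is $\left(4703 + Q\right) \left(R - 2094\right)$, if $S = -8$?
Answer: $-47453450$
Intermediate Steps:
$R = -296$ ($R = \left(-8\right) 37 = -296$)
$Q = 15152$ ($Q = -24 + 4 \cdot 3794 = -24 + 15176 = 15152$)
$\left(4703 + Q\right) \left(R - 2094\right) = \left(4703 + 15152\right) \left(-296 - 2094\right) = 19855 \left(-2390\right) = -47453450$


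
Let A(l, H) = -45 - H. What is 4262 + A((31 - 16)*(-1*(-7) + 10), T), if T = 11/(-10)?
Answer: 42181/10 ≈ 4218.1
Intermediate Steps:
T = -11/10 (T = 11*(-1/10) = -11/10 ≈ -1.1000)
4262 + A((31 - 16)*(-1*(-7) + 10), T) = 4262 + (-45 - 1*(-11/10)) = 4262 + (-45 + 11/10) = 4262 - 439/10 = 42181/10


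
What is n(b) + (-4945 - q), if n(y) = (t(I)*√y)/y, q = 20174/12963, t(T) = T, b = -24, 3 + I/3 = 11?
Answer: -64122209/12963 - 2*I*√6 ≈ -4946.6 - 4.899*I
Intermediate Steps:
I = 24 (I = -9 + 3*11 = -9 + 33 = 24)
q = 20174/12963 (q = 20174*(1/12963) = 20174/12963 ≈ 1.5563)
n(y) = 24/√y (n(y) = (24*√y)/y = 24/√y)
n(b) + (-4945 - q) = 24/√(-24) + (-4945 - 1*20174/12963) = 24*(-I*√6/12) + (-4945 - 20174/12963) = -2*I*√6 - 64122209/12963 = -64122209/12963 - 2*I*√6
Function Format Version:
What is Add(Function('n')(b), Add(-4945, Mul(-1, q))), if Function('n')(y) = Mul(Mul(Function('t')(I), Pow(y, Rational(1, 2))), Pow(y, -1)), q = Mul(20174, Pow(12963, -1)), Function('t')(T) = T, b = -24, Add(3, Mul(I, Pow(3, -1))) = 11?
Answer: Add(Rational(-64122209, 12963), Mul(-2, I, Pow(6, Rational(1, 2)))) ≈ Add(-4946.6, Mul(-4.8990, I))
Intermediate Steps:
I = 24 (I = Add(-9, Mul(3, 11)) = Add(-9, 33) = 24)
q = Rational(20174, 12963) (q = Mul(20174, Rational(1, 12963)) = Rational(20174, 12963) ≈ 1.5563)
Function('n')(y) = Mul(24, Pow(y, Rational(-1, 2))) (Function('n')(y) = Mul(Mul(24, Pow(y, Rational(1, 2))), Pow(y, -1)) = Mul(24, Pow(y, Rational(-1, 2))))
Add(Function('n')(b), Add(-4945, Mul(-1, q))) = Add(Mul(24, Pow(-24, Rational(-1, 2))), Add(-4945, Mul(-1, Rational(20174, 12963)))) = Add(Mul(24, Mul(Rational(-1, 12), I, Pow(6, Rational(1, 2)))), Add(-4945, Rational(-20174, 12963))) = Add(Mul(-2, I, Pow(6, Rational(1, 2))), Rational(-64122209, 12963)) = Add(Rational(-64122209, 12963), Mul(-2, I, Pow(6, Rational(1, 2))))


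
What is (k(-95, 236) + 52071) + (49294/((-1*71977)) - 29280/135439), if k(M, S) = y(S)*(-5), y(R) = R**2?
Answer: -2207155313491953/9748492903 ≈ -2.2641e+5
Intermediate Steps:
k(M, S) = -5*S**2 (k(M, S) = S**2*(-5) = -5*S**2)
(k(-95, 236) + 52071) + (49294/((-1*71977)) - 29280/135439) = (-5*236**2 + 52071) + (49294/((-1*71977)) - 29280/135439) = (-5*55696 + 52071) + (49294/(-71977) - 29280*1/135439) = (-278480 + 52071) + (49294*(-1/71977) - 29280/135439) = -226409 + (-49294/71977 - 29280/135439) = -226409 - 8783816626/9748492903 = -2207155313491953/9748492903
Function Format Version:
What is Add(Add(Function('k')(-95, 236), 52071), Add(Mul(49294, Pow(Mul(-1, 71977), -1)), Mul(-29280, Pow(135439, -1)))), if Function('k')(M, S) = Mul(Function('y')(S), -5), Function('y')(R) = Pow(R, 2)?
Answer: Rational(-2207155313491953, 9748492903) ≈ -2.2641e+5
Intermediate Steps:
Function('k')(M, S) = Mul(-5, Pow(S, 2)) (Function('k')(M, S) = Mul(Pow(S, 2), -5) = Mul(-5, Pow(S, 2)))
Add(Add(Function('k')(-95, 236), 52071), Add(Mul(49294, Pow(Mul(-1, 71977), -1)), Mul(-29280, Pow(135439, -1)))) = Add(Add(Mul(-5, Pow(236, 2)), 52071), Add(Mul(49294, Pow(Mul(-1, 71977), -1)), Mul(-29280, Pow(135439, -1)))) = Add(Add(Mul(-5, 55696), 52071), Add(Mul(49294, Pow(-71977, -1)), Mul(-29280, Rational(1, 135439)))) = Add(Add(-278480, 52071), Add(Mul(49294, Rational(-1, 71977)), Rational(-29280, 135439))) = Add(-226409, Add(Rational(-49294, 71977), Rational(-29280, 135439))) = Add(-226409, Rational(-8783816626, 9748492903)) = Rational(-2207155313491953, 9748492903)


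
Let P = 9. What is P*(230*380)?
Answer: 786600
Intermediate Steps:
P*(230*380) = 9*(230*380) = 9*87400 = 786600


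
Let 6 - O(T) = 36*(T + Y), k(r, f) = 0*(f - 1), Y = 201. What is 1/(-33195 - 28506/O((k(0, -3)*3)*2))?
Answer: -1205/39995224 ≈ -3.0129e-5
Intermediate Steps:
k(r, f) = 0 (k(r, f) = 0*(-1 + f) = 0)
O(T) = -7230 - 36*T (O(T) = 6 - 36*(T + 201) = 6 - 36*(201 + T) = 6 - (7236 + 36*T) = 6 + (-7236 - 36*T) = -7230 - 36*T)
1/(-33195 - 28506/O((k(0, -3)*3)*2)) = 1/(-33195 - 28506/(-7230 - 36*0*3*2)) = 1/(-33195 - 28506/(-7230 - 0*2)) = 1/(-33195 - 28506/(-7230 - 36*0)) = 1/(-33195 - 28506/(-7230 + 0)) = 1/(-33195 - 28506/(-7230)) = 1/(-33195 - 28506*(-1/7230)) = 1/(-33195 + 4751/1205) = 1/(-39995224/1205) = -1205/39995224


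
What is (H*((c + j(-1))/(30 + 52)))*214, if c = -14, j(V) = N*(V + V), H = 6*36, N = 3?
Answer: -462240/41 ≈ -11274.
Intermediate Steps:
H = 216
j(V) = 6*V (j(V) = 3*(V + V) = 3*(2*V) = 6*V)
(H*((c + j(-1))/(30 + 52)))*214 = (216*((-14 + 6*(-1))/(30 + 52)))*214 = (216*((-14 - 6)/82))*214 = (216*(-20*1/82))*214 = (216*(-10/41))*214 = -2160/41*214 = -462240/41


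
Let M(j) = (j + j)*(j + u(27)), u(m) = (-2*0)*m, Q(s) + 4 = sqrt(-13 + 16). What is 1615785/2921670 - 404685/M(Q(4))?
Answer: -374403638662/16458741 - 1618740*sqrt(3)/169 ≈ -39338.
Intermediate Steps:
Q(s) = -4 + sqrt(3) (Q(s) = -4 + sqrt(-13 + 16) = -4 + sqrt(3))
u(m) = 0 (u(m) = 0*m = 0)
M(j) = 2*j**2 (M(j) = (j + j)*(j + 0) = (2*j)*j = 2*j**2)
1615785/2921670 - 404685/M(Q(4)) = 1615785/2921670 - 404685*1/(2*(-4 + sqrt(3))**2) = 1615785*(1/2921670) - 404685/(2*(-4 + sqrt(3))**2) = 107719/194778 - 404685/(2*(-4 + sqrt(3))**2)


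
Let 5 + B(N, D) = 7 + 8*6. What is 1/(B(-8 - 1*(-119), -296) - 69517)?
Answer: -1/69467 ≈ -1.4395e-5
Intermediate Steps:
B(N, D) = 50 (B(N, D) = -5 + (7 + 8*6) = -5 + (7 + 48) = -5 + 55 = 50)
1/(B(-8 - 1*(-119), -296) - 69517) = 1/(50 - 69517) = 1/(-69467) = -1/69467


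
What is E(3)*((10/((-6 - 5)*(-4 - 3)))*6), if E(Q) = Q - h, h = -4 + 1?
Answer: 360/77 ≈ 4.6753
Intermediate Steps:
h = -3
E(Q) = 3 + Q (E(Q) = Q - 1*(-3) = Q + 3 = 3 + Q)
E(3)*((10/((-6 - 5)*(-4 - 3)))*6) = (3 + 3)*((10/((-6 - 5)*(-4 - 3)))*6) = 6*((10/(-11*(-7)))*6) = 6*((10/77)*6) = 6*(60/77) = 360/77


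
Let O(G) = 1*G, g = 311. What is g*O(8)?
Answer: 2488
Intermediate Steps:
O(G) = G
g*O(8) = 311*8 = 2488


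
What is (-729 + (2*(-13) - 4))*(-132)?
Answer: 100188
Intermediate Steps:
(-729 + (2*(-13) - 4))*(-132) = (-729 + (-26 - 4))*(-132) = (-729 - 30)*(-132) = -759*(-132) = 100188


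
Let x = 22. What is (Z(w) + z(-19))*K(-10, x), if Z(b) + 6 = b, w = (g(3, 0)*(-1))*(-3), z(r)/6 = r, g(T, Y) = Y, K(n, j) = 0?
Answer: 0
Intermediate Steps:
z(r) = 6*r
w = 0 (w = (0*(-1))*(-3) = 0*(-3) = 0)
Z(b) = -6 + b
(Z(w) + z(-19))*K(-10, x) = ((-6 + 0) + 6*(-19))*0 = (-6 - 114)*0 = -120*0 = 0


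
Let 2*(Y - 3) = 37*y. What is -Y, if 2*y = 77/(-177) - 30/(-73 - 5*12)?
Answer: -100045/94164 ≈ -1.0625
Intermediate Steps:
y = -4931/47082 (y = (77/(-177) - 30/(-73 - 5*12))/2 = (77*(-1/177) - 30/(-73 - 1*60))/2 = (-77/177 - 30/(-73 - 60))/2 = (-77/177 - 30/(-133))/2 = (-77/177 - 30*(-1/133))/2 = (-77/177 + 30/133)/2 = (½)*(-4931/23541) = -4931/47082 ≈ -0.10473)
Y = 100045/94164 (Y = 3 + (37*(-4931/47082))/2 = 3 + (½)*(-182447/47082) = 3 - 182447/94164 = 100045/94164 ≈ 1.0625)
-Y = -1*100045/94164 = -100045/94164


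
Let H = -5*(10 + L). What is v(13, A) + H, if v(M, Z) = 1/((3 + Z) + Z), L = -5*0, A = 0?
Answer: -149/3 ≈ -49.667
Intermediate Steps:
L = 0
v(M, Z) = 1/(3 + 2*Z)
H = -50 (H = -5*(10 + 0) = -5*10 = -50)
v(13, A) + H = 1/(3 + 2*0) - 50 = 1/(3 + 0) - 50 = 1/3 - 50 = ⅓ - 50 = -149/3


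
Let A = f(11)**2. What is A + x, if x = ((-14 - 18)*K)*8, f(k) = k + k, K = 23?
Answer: -5404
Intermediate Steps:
f(k) = 2*k
x = -5888 (x = ((-14 - 18)*23)*8 = -32*23*8 = -736*8 = -5888)
A = 484 (A = (2*11)**2 = 22**2 = 484)
A + x = 484 - 5888 = -5404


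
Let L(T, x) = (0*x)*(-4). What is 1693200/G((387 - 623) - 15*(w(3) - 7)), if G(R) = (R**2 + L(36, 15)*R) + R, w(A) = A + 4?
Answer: 84660/2773 ≈ 30.530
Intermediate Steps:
w(A) = 4 + A
L(T, x) = 0 (L(T, x) = 0*(-4) = 0)
G(R) = R + R**2 (G(R) = (R**2 + 0*R) + R = (R**2 + 0) + R = R**2 + R = R + R**2)
1693200/G((387 - 623) - 15*(w(3) - 7)) = 1693200/((((387 - 623) - 15*((4 + 3) - 7))*(1 + ((387 - 623) - 15*((4 + 3) - 7))))) = 1693200/(((-236 - 15*(7 - 7))*(1 + (-236 - 15*(7 - 7))))) = 1693200/(((-236 - 15*0)*(1 + (-236 - 15*0)))) = 1693200/(((-236 + 0)*(1 + (-236 + 0)))) = 1693200/((-236*(1 - 236))) = 1693200/((-236*(-235))) = 1693200/55460 = 1693200*(1/55460) = 84660/2773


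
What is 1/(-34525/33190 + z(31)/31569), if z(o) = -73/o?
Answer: -6496205682/6757986869 ≈ -0.96126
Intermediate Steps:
1/(-34525/33190 + z(31)/31569) = 1/(-34525/33190 - 73/31/31569) = 1/(-34525*1/33190 - 73*1/31*(1/31569)) = 1/(-6905/6638 - 73/31*1/31569) = 1/(-6905/6638 - 73/978639) = 1/(-6757986869/6496205682) = -6496205682/6757986869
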